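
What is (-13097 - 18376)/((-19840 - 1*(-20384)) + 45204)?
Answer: -31473/45748 ≈ -0.68796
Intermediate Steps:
(-13097 - 18376)/((-19840 - 1*(-20384)) + 45204) = -31473/((-19840 + 20384) + 45204) = -31473/(544 + 45204) = -31473/45748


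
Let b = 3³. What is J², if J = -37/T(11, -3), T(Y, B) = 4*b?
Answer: 1369/11664 ≈ 0.11737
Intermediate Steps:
b = 27
T(Y, B) = 108 (T(Y, B) = 4*27 = 108)
J = -37/108 ≈ -0.34259
J² = (-37/108)² = 1369/11664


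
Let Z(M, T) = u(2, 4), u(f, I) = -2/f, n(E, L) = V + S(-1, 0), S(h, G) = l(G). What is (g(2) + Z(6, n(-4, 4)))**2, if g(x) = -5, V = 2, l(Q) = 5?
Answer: 36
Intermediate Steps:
S(h, G) = 5
n(E, L) = 7 (n(E, L) = 2 + 5 = 7)
Z(M, T) = -1 (Z(M, T) = -2/2 = -2*1/2 = -1)
(g(2) + Z(6, n(-4, 4)))**2 = (-5 - 1)**2 = (-6)**2 = 36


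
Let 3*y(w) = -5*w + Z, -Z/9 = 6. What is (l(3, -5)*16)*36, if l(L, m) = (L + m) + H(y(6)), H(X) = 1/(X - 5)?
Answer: -12864/11 ≈ -1169.5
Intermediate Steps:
Z = -54 (Z = -9*6 = -54)
y(w) = -18 - 5*w/3 (y(w) = (-5*w - 54)/3 = (-54 - 5*w)/3 = -18 - 5*w/3)
H(X) = 1/(-5 + X)
l(L, m) = -1/33 + L + m (l(L, m) = (L + m) + 1/(-5 + (-18 - 5/3*6)) = (L + m) + 1/(-5 + (-18 - 10)) = (L + m) + 1/(-5 - 28) = (L + m) + 1/(-33) = (L + m) - 1/33 = -1/33 + L + m)
(l(3, -5)*16)*36 = ((-1/33 + 3 - 5)*16)*36 = -67/33*16*36 = -1072/33*36 = -12864/11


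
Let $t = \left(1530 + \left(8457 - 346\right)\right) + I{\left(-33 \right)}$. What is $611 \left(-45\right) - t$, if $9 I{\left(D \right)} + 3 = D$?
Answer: $-37132$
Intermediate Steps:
$I{\left(D \right)} = - \frac{1}{3} + \frac{D}{9}$
$t = 9637$ ($t = \left(1530 + \left(8457 - 346\right)\right) + \left(- \frac{1}{3} + \frac{1}{9} \left(-33\right)\right) = \left(1530 + 8111\right) - 4 = 9641 - 4 = 9637$)
$611 \left(-45\right) - t = 611 \left(-45\right) - 9637 = -27495 - 9637 = -37132$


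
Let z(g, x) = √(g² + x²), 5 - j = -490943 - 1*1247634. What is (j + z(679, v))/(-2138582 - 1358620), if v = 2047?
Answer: -869291/1748601 - 1525*√2/3497202 ≈ -0.49775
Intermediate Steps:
j = 1738582 (j = 5 - (-490943 - 1*1247634) = 5 - (-490943 - 1247634) = 5 - 1*(-1738577) = 5 + 1738577 = 1738582)
(j + z(679, v))/(-2138582 - 1358620) = (1738582 + √(679² + 2047²))/(-2138582 - 1358620) = (1738582 + √(461041 + 4190209))/(-3497202) = (1738582 + √4651250)*(-1/3497202) = (1738582 + 1525*√2)*(-1/3497202) = -869291/1748601 - 1525*√2/3497202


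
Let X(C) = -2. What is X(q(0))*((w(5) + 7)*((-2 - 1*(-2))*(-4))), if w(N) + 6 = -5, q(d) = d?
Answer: 0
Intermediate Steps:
w(N) = -11 (w(N) = -6 - 5 = -11)
X(q(0))*((w(5) + 7)*((-2 - 1*(-2))*(-4))) = -2*(-11 + 7)*(-2 - 1*(-2))*(-4) = -(-8)*(-2 + 2)*(-4) = -(-8)*0*(-4) = -(-8)*0 = -2*0 = 0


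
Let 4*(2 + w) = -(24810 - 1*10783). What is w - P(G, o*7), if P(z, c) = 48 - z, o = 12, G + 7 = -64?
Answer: -14511/4 ≈ -3627.8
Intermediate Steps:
G = -71 (G = -7 - 64 = -71)
w = -14035/4 (w = -2 + (-(24810 - 1*10783))/4 = -2 + (-(24810 - 10783))/4 = -2 + (-1*14027)/4 = -2 + (1/4)*(-14027) = -2 - 14027/4 = -14035/4 ≈ -3508.8)
w - P(G, o*7) = -14035/4 - (48 - 1*(-71)) = -14035/4 - (48 + 71) = -14035/4 - 1*119 = -14035/4 - 119 = -14511/4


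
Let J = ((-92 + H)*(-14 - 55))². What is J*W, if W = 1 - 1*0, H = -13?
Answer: 52490025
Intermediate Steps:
J = 52490025 (J = ((-92 - 13)*(-14 - 55))² = (-105*(-69))² = 7245² = 52490025)
W = 1 (W = 1 + 0 = 1)
J*W = 52490025*1 = 52490025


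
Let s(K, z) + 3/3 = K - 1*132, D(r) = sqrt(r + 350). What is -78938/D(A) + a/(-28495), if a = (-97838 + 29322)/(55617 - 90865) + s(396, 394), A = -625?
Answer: -466937/50219588 + 78938*I*sqrt(11)/55 ≈ -0.0092979 + 4760.1*I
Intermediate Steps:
D(r) = sqrt(350 + r)
s(K, z) = -133 + K (s(K, z) = -1 + (K - 1*132) = -1 + (K - 132) = -1 + (-132 + K) = -133 + K)
a = 2334685/8812 (a = (-97838 + 29322)/(55617 - 90865) + (-133 + 396) = -68516/(-35248) + 263 = -68516*(-1/35248) + 263 = 17129/8812 + 263 = 2334685/8812 ≈ 264.94)
-78938/D(A) + a/(-28495) = -78938/sqrt(350 - 625) + (2334685/8812)/(-28495) = -78938*(-I*sqrt(11)/55) + (2334685/8812)*(-1/28495) = -78938*(-I*sqrt(11)/55) - 466937/50219588 = -(-78938)*I*sqrt(11)/55 - 466937/50219588 = 78938*I*sqrt(11)/55 - 466937/50219588 = -466937/50219588 + 78938*I*sqrt(11)/55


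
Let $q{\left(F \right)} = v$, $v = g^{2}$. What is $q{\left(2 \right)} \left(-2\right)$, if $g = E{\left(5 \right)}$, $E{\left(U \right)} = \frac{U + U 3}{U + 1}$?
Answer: $- \frac{200}{9} \approx -22.222$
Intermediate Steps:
$E{\left(U \right)} = \frac{4 U}{1 + U}$ ($E{\left(U \right)} = \frac{U + 3 U}{1 + U} = \frac{4 U}{1 + U}$)
$g = \frac{10}{3}$ ($g = 4 \cdot 5 \frac{1}{1 + 5} = 4 \cdot 5 \cdot \frac{1}{6} = \frac{10}{3} \approx 3.3333$)
$v = \frac{100}{9}$ ($v = \left(\frac{10}{3}\right)^{2} = \frac{100}{9} \approx 11.111$)
$q{\left(F \right)} = \frac{100}{9}$
$q{\left(2 \right)} \left(-2\right) = \frac{100}{9} \left(-2\right) = - \frac{200}{9}$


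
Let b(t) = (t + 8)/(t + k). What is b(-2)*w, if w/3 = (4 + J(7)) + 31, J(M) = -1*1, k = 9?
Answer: 612/7 ≈ 87.429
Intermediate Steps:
b(t) = (8 + t)/(9 + t) (b(t) = (t + 8)/(t + 9) = (8 + t)/(9 + t))
J(M) = -1
w = 102 (w = 3*((4 - 1) + 31) = 3*(3 + 31) = 3*34 = 102)
b(-2)*w = ((8 - 2)/(9 - 2))*102 = (6/7)*102 = 612/7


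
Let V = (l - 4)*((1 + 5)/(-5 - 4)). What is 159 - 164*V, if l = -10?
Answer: -4115/3 ≈ -1371.7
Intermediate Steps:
V = 28/3 (V = (-10 - 4)*((1 + 5)/(-5 - 4)) = -84/(-9) = -84*(-1)/9 = -14*(-⅔) = 28/3 ≈ 9.3333)
159 - 164*V = 159 - 164*28/3 = 159 - 4592/3 = -4115/3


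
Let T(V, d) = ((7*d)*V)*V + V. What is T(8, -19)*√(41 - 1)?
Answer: -17008*√10 ≈ -53784.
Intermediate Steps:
T(V, d) = V + 7*d*V² (T(V, d) = (7*V*d)*V + V = 7*d*V² + V = V + 7*d*V²)
T(8, -19)*√(41 - 1) = (8*(1 + 7*8*(-19)))*√(41 - 1) = (8*(1 - 1064))*√40 = (8*(-1063))*(2*√10) = -17008*√10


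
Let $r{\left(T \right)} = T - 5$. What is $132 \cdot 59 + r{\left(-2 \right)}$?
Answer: $7781$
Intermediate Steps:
$r{\left(T \right)} = -5 + T$
$132 \cdot 59 + r{\left(-2 \right)} = 132 \cdot 59 - 7 = 7788 - 7 = 7781$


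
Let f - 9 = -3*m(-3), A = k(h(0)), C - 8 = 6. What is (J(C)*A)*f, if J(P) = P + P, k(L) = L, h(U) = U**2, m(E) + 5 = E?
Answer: 0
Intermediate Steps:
C = 14 (C = 8 + 6 = 14)
m(E) = -5 + E
A = 0 (A = 0**2 = 0)
J(P) = 2*P
f = 33 (f = 9 - 3*(-5 - 3) = 9 - 3*(-8) = 9 + 24 = 33)
(J(C)*A)*f = ((2*14)*0)*33 = (28*0)*33 = 0*33 = 0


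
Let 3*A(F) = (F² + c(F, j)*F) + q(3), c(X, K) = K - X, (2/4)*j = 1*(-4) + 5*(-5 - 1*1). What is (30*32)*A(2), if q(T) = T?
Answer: -42560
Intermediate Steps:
j = -68 (j = 2*(1*(-4) + 5*(-5 - 1*1)) = 2*(-4 + 5*(-5 - 1)) = 2*(-4 + 5*(-6)) = 2*(-4 - 30) = 2*(-34) = -68)
A(F) = 1 + F²/3 + F*(-68 - F)/3 (A(F) = ((F² + (-68 - F)*F) + 3)/3 = ((F² + F*(-68 - F)) + 3)/3 = (3 + F² + F*(-68 - F))/3 = 1 + F²/3 + F*(-68 - F)/3)
(30*32)*A(2) = (30*32)*(1 - 68/3*2) = 960*(1 - 136/3) = 960*(-133/3) = -42560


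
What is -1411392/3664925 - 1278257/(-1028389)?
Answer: 3233256028237/3768968555825 ≈ 0.85786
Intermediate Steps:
-1411392/3664925 - 1278257/(-1028389) = -1411392*1/3664925 - 1278257*(-1/1028389) = -1411392/3664925 + 1278257/1028389 = 3233256028237/3768968555825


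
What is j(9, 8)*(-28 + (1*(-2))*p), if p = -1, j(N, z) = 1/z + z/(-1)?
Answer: 819/4 ≈ 204.75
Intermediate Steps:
j(N, z) = 1/z - z (j(N, z) = 1/z + z*(-1) = 1/z - z)
j(9, 8)*(-28 + (1*(-2))*p) = (1/8 - 1*8)*(-28 + (1*(-2))*(-1)) = (⅛ - 8)*(-28 - 2*(-1)) = -63*(-28 + 2)/8 = -63/8*(-26) = 819/4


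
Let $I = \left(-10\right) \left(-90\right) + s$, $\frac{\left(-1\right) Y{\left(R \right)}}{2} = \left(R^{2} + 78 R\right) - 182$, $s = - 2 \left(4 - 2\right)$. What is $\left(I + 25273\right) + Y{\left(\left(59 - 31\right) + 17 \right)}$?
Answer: $15463$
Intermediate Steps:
$s = -4$ ($s = \left(-2\right) 2 = -4$)
$Y{\left(R \right)} = 364 - 156 R - 2 R^{2}$ ($Y{\left(R \right)} = - 2 \left(\left(R^{2} + 78 R\right) - 182\right) = - 2 \left(-182 + R^{2} + 78 R\right) = 364 - 156 R - 2 R^{2}$)
$I = 896$ ($I = \left(-10\right) \left(-90\right) - 4 = 900 - 4 = 896$)
$\left(I + 25273\right) + Y{\left(\left(59 - 31\right) + 17 \right)} = \left(896 + 25273\right) - \left(-364 + 2 \left(\left(59 - 31\right) + 17\right)^{2} + 156 \left(\left(59 - 31\right) + 17\right)\right) = 26169 - \left(-364 + 2 \left(28 + 17\right)^{2} + 156 \left(28 + 17\right)\right) = 26169 - \left(6656 + 4050\right) = 26169 - 10706 = 15463$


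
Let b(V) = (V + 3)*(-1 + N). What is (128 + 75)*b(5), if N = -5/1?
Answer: -9744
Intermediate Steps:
N = -5 (N = -5*1 = -5)
b(V) = -18 - 6*V (b(V) = (V + 3)*(-1 - 5) = (3 + V)*(-6) = -18 - 6*V)
(128 + 75)*b(5) = (128 + 75)*(-18 - 6*5) = 203*(-18 - 30) = 203*(-48) = -9744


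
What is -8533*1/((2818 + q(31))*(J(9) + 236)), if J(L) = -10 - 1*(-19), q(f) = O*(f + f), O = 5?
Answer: -53/4760 ≈ -0.011134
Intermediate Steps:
q(f) = 10*f (q(f) = 5*(f + f) = 5*(2*f) = 10*f)
J(L) = 9 (J(L) = -10 + 19 = 9)
-8533*1/((2818 + q(31))*(J(9) + 236)) = -8533*1/((9 + 236)*(2818 + 10*31)) = -8533*1/(245*(2818 + 310)) = -8533/(3128*245) = -8533/766360 = -8533*1/766360 = -53/4760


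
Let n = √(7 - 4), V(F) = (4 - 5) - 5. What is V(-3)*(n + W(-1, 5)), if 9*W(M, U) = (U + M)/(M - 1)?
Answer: 4/3 - 6*√3 ≈ -9.0590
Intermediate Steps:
V(F) = -6 (V(F) = -1 - 5 = -6)
n = √3 ≈ 1.7320
W(M, U) = (M + U)/(9*(-1 + M)) (W(M, U) = ((U + M)/(M - 1))/9 = ((M + U)/(-1 + M))/9 = (M + U)/(9*(-1 + M)))
V(-3)*(n + W(-1, 5)) = -6*(√3 + (-1 + 5)/(9*(-1 - 1))) = -6*(√3 + (⅑)*4/(-2)) = -6*(√3 + (⅑)*(-½)*4) = -6*(√3 - 2/9) = -6*(-2/9 + √3) = 4/3 - 6*√3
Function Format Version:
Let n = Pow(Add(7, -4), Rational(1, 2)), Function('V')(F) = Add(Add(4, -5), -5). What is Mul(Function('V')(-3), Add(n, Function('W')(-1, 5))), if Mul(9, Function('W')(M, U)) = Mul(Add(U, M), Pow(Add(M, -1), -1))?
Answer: Add(Rational(4, 3), Mul(-6, Pow(3, Rational(1, 2)))) ≈ -9.0590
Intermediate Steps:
Function('V')(F) = -6 (Function('V')(F) = Add(-1, -5) = -6)
n = Pow(3, Rational(1, 2)) ≈ 1.7320
Function('W')(M, U) = Mul(Rational(1, 9), Pow(Add(-1, M), -1), Add(M, U)) (Function('W')(M, U) = Mul(Rational(1, 9), Mul(Add(U, M), Pow(Add(M, -1), -1))) = Mul(Rational(1, 9), Mul(Add(M, U), Pow(Add(-1, M), -1))) = Mul(Rational(1, 9), Mul(Pow(Add(-1, M), -1), Add(M, U))) = Mul(Rational(1, 9), Pow(Add(-1, M), -1), Add(M, U)))
Mul(Function('V')(-3), Add(n, Function('W')(-1, 5))) = Mul(-6, Add(Pow(3, Rational(1, 2)), Mul(Rational(1, 9), Pow(Add(-1, -1), -1), Add(-1, 5)))) = Mul(-6, Add(Pow(3, Rational(1, 2)), Mul(Rational(1, 9), Pow(-2, -1), 4))) = Mul(-6, Add(Pow(3, Rational(1, 2)), Mul(Rational(1, 9), Rational(-1, 2), 4))) = Mul(-6, Add(Pow(3, Rational(1, 2)), Rational(-2, 9))) = Mul(-6, Add(Rational(-2, 9), Pow(3, Rational(1, 2)))) = Add(Rational(4, 3), Mul(-6, Pow(3, Rational(1, 2))))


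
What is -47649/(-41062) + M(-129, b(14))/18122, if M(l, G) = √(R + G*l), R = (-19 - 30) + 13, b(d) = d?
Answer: 6807/5866 + I*√1842/18122 ≈ 1.1604 + 0.0023683*I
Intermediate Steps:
R = -36 (R = -49 + 13 = -36)
M(l, G) = √(-36 + G*l)
-47649/(-41062) + M(-129, b(14))/18122 = -47649/(-41062) + √(-36 + 14*(-129))/18122 = -47649*(-1/41062) + √(-36 - 1806)*(1/18122) = 6807/5866 + √(-1842)*(1/18122) = 6807/5866 + (I*√1842)*(1/18122) = 6807/5866 + I*√1842/18122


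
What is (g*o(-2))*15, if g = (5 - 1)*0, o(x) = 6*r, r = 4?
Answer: 0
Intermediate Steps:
o(x) = 24 (o(x) = 6*4 = 24)
g = 0 (g = 4*0 = 0)
(g*o(-2))*15 = (0*24)*15 = 0*15 = 0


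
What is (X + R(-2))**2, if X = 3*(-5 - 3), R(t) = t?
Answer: 676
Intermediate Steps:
X = -24 (X = 3*(-8) = -24)
(X + R(-2))**2 = (-24 - 2)**2 = (-26)**2 = 676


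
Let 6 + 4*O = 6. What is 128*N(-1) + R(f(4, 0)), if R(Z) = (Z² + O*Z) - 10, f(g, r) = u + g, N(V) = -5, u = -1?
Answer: -641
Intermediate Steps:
O = 0 (O = -3/2 + (¼)*6 = -3/2 + 3/2 = 0)
f(g, r) = -1 + g
R(Z) = -10 + Z² (R(Z) = (Z² + 0*Z) - 10 = (Z² + 0) - 10 = Z² - 10 = -10 + Z²)
128*N(-1) + R(f(4, 0)) = 128*(-5) + (-10 + (-1 + 4)²) = -640 + (-10 + 3²) = -640 + (-10 + 9) = -640 - 1 = -641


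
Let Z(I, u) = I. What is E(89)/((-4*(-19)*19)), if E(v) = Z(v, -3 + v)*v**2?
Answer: 704969/1444 ≈ 488.21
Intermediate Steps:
E(v) = v**3 (E(v) = v*v**2 = v**3)
E(89)/((-4*(-19)*19)) = 89**3/((-4*(-19)*19)) = 704969/((76*19)) = 704969/1444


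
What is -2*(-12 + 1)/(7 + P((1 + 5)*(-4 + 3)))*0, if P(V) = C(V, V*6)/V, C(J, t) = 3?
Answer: 0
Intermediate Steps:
P(V) = 3/V
-2*(-12 + 1)/(7 + P((1 + 5)*(-4 + 3)))*0 = -2*(-12 + 1)/(7 + 3/(((1 + 5)*(-4 + 3))))*0 = -2*(-11/(7 + 3/((6*(-1)))))*0 = -2*(-11/(7 + 3/(-6)))*0 = -2*(-11/(7 + 3*(-1/6)))*0 = -2*(-11/(7 - 1/2))*0 = -2*(-11/13/2)*0 = -2*(-11*2/13)*0 = -(-44)*0/13 = -2*0 = 0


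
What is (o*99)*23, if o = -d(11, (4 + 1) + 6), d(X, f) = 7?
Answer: -15939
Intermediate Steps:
o = -7 (o = -1*7 = -7)
(o*99)*23 = -7*99*23 = -693*23 = -15939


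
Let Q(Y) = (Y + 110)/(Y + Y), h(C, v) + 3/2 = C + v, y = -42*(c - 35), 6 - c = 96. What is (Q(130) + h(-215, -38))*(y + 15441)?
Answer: -136415763/26 ≈ -5.2468e+6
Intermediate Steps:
c = -90 (c = 6 - 1*96 = 6 - 96 = -90)
y = 5250 (y = -42*(-90 - 35) = -42*(-125) = 5250)
h(C, v) = -3/2 + C + v (h(C, v) = -3/2 + (C + v) = -3/2 + C + v)
Q(Y) = (110 + Y)/(2*Y) (Q(Y) = (110 + Y)/((2*Y)) = (110 + Y)*(1/(2*Y)) = (110 + Y)/(2*Y))
(Q(130) + h(-215, -38))*(y + 15441) = ((½)*(110 + 130)/130 + (-3/2 - 215 - 38))*(5250 + 15441) = ((½)*(1/130)*240 - 509/2)*20691 = (12/13 - 509/2)*20691 = -6593/26*20691 = -136415763/26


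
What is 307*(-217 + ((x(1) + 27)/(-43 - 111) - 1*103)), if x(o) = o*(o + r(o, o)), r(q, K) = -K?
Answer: -15137249/154 ≈ -98294.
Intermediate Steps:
x(o) = 0 (x(o) = o*(o - o) = o*0 = 0)
307*(-217 + ((x(1) + 27)/(-43 - 111) - 1*103)) = 307*(-217 + ((0 + 27)/(-43 - 111) - 1*103)) = 307*(-217 + (27/(-154) - 103)) = 307*(-217 + (27*(-1/154) - 103)) = 307*(-217 + (-27/154 - 103)) = 307*(-217 - 15889/154) = 307*(-49307/154) = -15137249/154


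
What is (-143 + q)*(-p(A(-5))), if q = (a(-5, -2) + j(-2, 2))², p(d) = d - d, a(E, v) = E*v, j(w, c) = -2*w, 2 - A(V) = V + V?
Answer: 0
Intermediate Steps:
A(V) = 2 - 2*V (A(V) = 2 - (V + V) = 2 - 2*V)
p(d) = 0
q = 196 (q = (-5*(-2) - 2*(-2))² = (10 + 4)² = 14² = 196)
(-143 + q)*(-p(A(-5))) = (-143 + 196)*(-1*0) = 53*0 = 0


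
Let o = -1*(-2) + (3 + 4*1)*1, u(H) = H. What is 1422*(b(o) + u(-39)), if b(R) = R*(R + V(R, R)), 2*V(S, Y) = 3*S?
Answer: 232497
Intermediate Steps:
V(S, Y) = 3*S/2 (V(S, Y) = (3*S)/2 = 3*S/2)
o = 9 (o = 2 + (3 + 4)*1 = 2 + 7*1 = 2 + 7 = 9)
b(R) = 5*R²/2 (b(R) = R*(R + 3*R/2) = R*(5*R/2) = 5*R²/2)
1422*(b(o) + u(-39)) = 1422*((5/2)*9² - 39) = 1422*((5/2)*81 - 39) = 1422*(405/2 - 39) = 1422*(327/2) = 232497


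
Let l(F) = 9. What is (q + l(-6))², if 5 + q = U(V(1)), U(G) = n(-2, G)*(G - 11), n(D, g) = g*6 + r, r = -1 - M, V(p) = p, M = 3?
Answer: 256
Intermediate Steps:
r = -4 (r = -1 - 1*3 = -1 - 3 = -4)
n(D, g) = -4 + 6*g (n(D, g) = g*6 - 4 = 6*g - 4 = -4 + 6*g)
U(G) = (-11 + G)*(-4 + 6*G) (U(G) = (-4 + 6*G)*(G - 11) = (-4 + 6*G)*(-11 + G) = (-11 + G)*(-4 + 6*G))
q = -25 (q = -5 + 2*(-11 + 1)*(-2 + 3*1) = -5 + 2*(-10)*(-2 + 3) = -5 + 2*(-10)*1 = -5 - 20 = -25)
(q + l(-6))² = (-25 + 9)² = (-16)² = 256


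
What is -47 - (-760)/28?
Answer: -139/7 ≈ -19.857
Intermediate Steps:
-47 - (-760)/28 = -47 - 40*(-19/28) = -47 + 190/7 = -139/7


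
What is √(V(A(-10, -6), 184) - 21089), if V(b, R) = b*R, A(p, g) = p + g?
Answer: I*√24033 ≈ 155.03*I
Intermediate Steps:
A(p, g) = g + p
V(b, R) = R*b
√(V(A(-10, -6), 184) - 21089) = √(184*(-6 - 10) - 21089) = √(184*(-16) - 21089) = √(-2944 - 21089) = √(-24033) = I*√24033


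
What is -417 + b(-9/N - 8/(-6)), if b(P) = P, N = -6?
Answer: -2485/6 ≈ -414.17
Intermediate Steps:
-417 + b(-9/N - 8/(-6)) = -417 + (-9/(-6) - 8/(-6)) = -417 + (-9*(-⅙) - 8*(-⅙)) = -417 + (3/2 + 4/3) = -417 + 17/6 = -2485/6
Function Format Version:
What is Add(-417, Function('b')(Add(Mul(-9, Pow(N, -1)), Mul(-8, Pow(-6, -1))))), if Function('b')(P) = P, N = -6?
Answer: Rational(-2485, 6) ≈ -414.17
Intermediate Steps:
Add(-417, Function('b')(Add(Mul(-9, Pow(N, -1)), Mul(-8, Pow(-6, -1))))) = Add(-417, Add(Mul(-9, Pow(-6, -1)), Mul(-8, Pow(-6, -1)))) = Add(-417, Add(Mul(-9, Rational(-1, 6)), Mul(-8, Rational(-1, 6)))) = Add(-417, Add(Rational(3, 2), Rational(4, 3))) = Add(-417, Rational(17, 6)) = Rational(-2485, 6)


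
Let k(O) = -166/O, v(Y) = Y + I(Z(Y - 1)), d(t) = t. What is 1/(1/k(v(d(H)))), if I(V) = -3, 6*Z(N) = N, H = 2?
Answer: 166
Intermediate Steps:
Z(N) = N/6
v(Y) = -3 + Y (v(Y) = Y - 3 = -3 + Y)
1/(1/k(v(d(H)))) = 1/(1/(-166/(-3 + 2))) = 1/(1/(-166/(-1))) = 1/(1/(-166*(-1))) = 1/(1/166) = 166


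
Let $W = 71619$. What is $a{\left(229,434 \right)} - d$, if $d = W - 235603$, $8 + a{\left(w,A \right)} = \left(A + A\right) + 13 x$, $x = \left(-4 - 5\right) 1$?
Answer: $164727$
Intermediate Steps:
$x = -9$ ($x = \left(-9\right) 1 = -9$)
$a{\left(w,A \right)} = -125 + 2 A$ ($a{\left(w,A \right)} = -8 + \left(\left(A + A\right) + 13 \left(-9\right)\right) = -8 + \left(2 A - 117\right) = -8 + \left(-117 + 2 A\right) = -125 + 2 A$)
$d = -163984$ ($d = 71619 - 235603 = -163984$)
$a{\left(229,434 \right)} - d = \left(-125 + 2 \cdot 434\right) - -163984 = \left(-125 + 868\right) + 163984 = 743 + 163984 = 164727$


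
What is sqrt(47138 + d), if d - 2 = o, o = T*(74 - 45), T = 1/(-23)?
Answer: sqrt(24936393)/23 ≈ 217.11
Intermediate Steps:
T = -1/23 ≈ -0.043478
o = -29/23 (o = -(74 - 45)/23 = -1/23*29 = -29/23 ≈ -1.2609)
d = 17/23 (d = 2 - 29/23 = 17/23 ≈ 0.73913)
sqrt(47138 + d) = sqrt(47138 + 17/23) = sqrt(1084191/23) = sqrt(24936393)/23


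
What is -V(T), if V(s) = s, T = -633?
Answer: 633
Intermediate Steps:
-V(T) = -1*(-633) = 633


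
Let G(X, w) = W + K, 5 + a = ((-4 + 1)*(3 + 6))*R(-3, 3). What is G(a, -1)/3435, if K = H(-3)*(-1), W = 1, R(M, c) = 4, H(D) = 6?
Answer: -1/687 ≈ -0.0014556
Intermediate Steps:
a = -113 (a = -5 + ((-4 + 1)*(3 + 6))*4 = -5 - 3*9*4 = -5 - 27*4 = -5 - 108 = -113)
K = -6 (K = 6*(-1) = -6)
G(X, w) = -5 (G(X, w) = 1 - 6 = -5)
G(a, -1)/3435 = -5/3435 = -5*1/3435 = -1/687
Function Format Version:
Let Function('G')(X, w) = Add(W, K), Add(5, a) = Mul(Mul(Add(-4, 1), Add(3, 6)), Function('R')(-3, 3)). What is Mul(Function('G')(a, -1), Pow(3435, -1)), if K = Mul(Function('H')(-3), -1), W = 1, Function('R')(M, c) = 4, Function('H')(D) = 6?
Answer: Rational(-1, 687) ≈ -0.0014556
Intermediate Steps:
a = -113 (a = Add(-5, Mul(Mul(Add(-4, 1), Add(3, 6)), 4)) = Add(-5, Mul(Mul(-3, 9), 4)) = Add(-5, Mul(-27, 4)) = Add(-5, -108) = -113)
K = -6 (K = Mul(6, -1) = -6)
Function('G')(X, w) = -5 (Function('G')(X, w) = Add(1, -6) = -5)
Mul(Function('G')(a, -1), Pow(3435, -1)) = Mul(-5, Pow(3435, -1)) = Mul(-5, Rational(1, 3435)) = Rational(-1, 687)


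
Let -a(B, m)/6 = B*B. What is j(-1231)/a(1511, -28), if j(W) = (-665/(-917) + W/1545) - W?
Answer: -249133759/2772553648770 ≈ -8.9857e-5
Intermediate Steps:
a(B, m) = -6*B² (a(B, m) = -6*B*B = -6*B²)
j(W) = 95/131 - 1544*W/1545 (j(W) = (-665*(-1/917) + W*(1/1545)) - W = (95/131 + W/1545) - W = 95/131 - 1544*W/1545)
j(-1231)/a(1511, -28) = (95/131 - 1544/1545*(-1231))/((-6*1511²)) = (95/131 + 1900664/1545)/((-6*2283121)) = (249133759/202395)/(-13698726) = (249133759/202395)*(-1/13698726) = -249133759/2772553648770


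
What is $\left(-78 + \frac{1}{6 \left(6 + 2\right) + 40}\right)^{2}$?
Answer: $\frac{47100769}{7744} \approx 6082.2$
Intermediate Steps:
$\left(-78 + \frac{1}{6 \left(6 + 2\right) + 40}\right)^{2} = \left(-78 + \frac{1}{6 \cdot 8 + 40}\right)^{2} = \left(-78 + \frac{1}{48 + 40}\right)^{2} = \left(-78 + \frac{1}{88}\right)^{2} = \left(- \frac{6863}{88}\right)^{2} = \frac{47100769}{7744}$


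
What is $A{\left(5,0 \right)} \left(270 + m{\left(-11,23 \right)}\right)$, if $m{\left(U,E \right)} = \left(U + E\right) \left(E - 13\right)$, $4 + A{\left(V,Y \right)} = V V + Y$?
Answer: $8190$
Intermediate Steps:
$A{\left(V,Y \right)} = -4 + Y + V^{2}$ ($A{\left(V,Y \right)} = -4 + \left(V V + Y\right) = -4 + \left(V^{2} + Y\right) = -4 + \left(Y + V^{2}\right) = -4 + Y + V^{2}$)
$m{\left(U,E \right)} = \left(-13 + E\right) \left(E + U\right)$ ($m{\left(U,E \right)} = \left(E + U\right) \left(-13 + E\right) = \left(-13 + E\right) \left(E + U\right)$)
$A{\left(5,0 \right)} \left(270 + m{\left(-11,23 \right)}\right) = \left(-4 + 0 + 5^{2}\right) \left(270 + \left(23^{2} - 299 - -143 + 23 \left(-11\right)\right)\right) = \left(-4 + 0 + 25\right) \left(270 + \left(529 - 299 + 143 - 253\right)\right) = 21 \left(270 + 120\right) = 21 \cdot 390 = 8190$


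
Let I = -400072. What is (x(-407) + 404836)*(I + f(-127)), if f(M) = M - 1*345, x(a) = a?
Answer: -161991609376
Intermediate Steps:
f(M) = -345 + M (f(M) = M - 345 = -345 + M)
(x(-407) + 404836)*(I + f(-127)) = (-407 + 404836)*(-400072 + (-345 - 127)) = 404429*(-400072 - 472) = 404429*(-400544) = -161991609376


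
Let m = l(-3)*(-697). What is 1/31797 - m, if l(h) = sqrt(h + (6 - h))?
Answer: 1/31797 + 697*sqrt(6) ≈ 1707.3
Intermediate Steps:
l(h) = sqrt(6)
m = -697*sqrt(6) (m = sqrt(6)*(-697) = -697*sqrt(6) ≈ -1707.3)
1/31797 - m = 1/31797 - (-697)*sqrt(6) = 1/31797 + 697*sqrt(6)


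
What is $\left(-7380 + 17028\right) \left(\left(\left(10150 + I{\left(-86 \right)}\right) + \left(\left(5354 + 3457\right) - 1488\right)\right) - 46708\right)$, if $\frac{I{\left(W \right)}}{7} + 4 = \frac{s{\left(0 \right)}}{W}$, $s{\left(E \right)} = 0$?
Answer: $-282329424$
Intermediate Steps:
$I{\left(W \right)} = -28$ ($I{\left(W \right)} = -28 + 7 \frac{0}{W} = -28 + 7 \cdot 0 = -28 + 0 = -28$)
$\left(-7380 + 17028\right) \left(\left(\left(10150 + I{\left(-86 \right)}\right) + \left(\left(5354 + 3457\right) - 1488\right)\right) - 46708\right) = \left(-7380 + 17028\right) \left(\left(\left(10150 - 28\right) + \left(\left(5354 + 3457\right) - 1488\right)\right) - 46708\right) = 9648 \left(\left(10122 + \left(8811 - 1488\right)\right) - 46708\right) = 9648 \left(\left(10122 + 7323\right) - 46708\right) = 9648 \left(17445 - 46708\right) = 9648 \left(-29263\right) = -282329424$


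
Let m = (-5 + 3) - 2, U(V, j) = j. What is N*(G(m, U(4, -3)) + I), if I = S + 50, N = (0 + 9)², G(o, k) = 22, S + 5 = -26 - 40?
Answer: 81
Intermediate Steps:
S = -71 (S = -5 + (-26 - 40) = -5 - 66 = -71)
m = -4 (m = -2 - 2 = -4)
N = 81 (N = 9² = 81)
I = -21 (I = -71 + 50 = -21)
N*(G(m, U(4, -3)) + I) = 81*(22 - 21) = 81*1 = 81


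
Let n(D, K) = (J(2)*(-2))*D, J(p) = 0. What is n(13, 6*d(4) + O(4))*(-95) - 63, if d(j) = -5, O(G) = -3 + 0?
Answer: -63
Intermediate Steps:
O(G) = -3
n(D, K) = 0 (n(D, K) = (0*(-2))*D = 0*D = 0)
n(13, 6*d(4) + O(4))*(-95) - 63 = 0*(-95) - 63 = 0 - 63 = -63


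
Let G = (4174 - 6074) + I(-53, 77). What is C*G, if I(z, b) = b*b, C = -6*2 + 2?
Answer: -40290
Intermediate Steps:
C = -10 (C = -12 + 2 = -10)
I(z, b) = b²
G = 4029 (G = (4174 - 6074) + 77² = -1900 + 5929 = 4029)
C*G = -10*4029 = -40290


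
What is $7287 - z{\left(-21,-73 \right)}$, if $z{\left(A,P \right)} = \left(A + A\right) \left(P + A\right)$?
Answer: $3339$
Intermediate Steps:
$z{\left(A,P \right)} = 2 A \left(A + P\right)$
$7287 - z{\left(-21,-73 \right)} = 7287 - 2 \left(-21\right) \left(-21 - 73\right) = 7287 - 2 \left(-21\right) \left(-94\right) = 7287 - 3948 = 3339$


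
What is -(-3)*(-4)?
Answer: -12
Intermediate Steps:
-(-3)*(-4) = -3*4 = -12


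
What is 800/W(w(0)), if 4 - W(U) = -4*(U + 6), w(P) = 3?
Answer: 20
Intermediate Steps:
W(U) = 28 + 4*U (W(U) = 4 - (-4)*(U + 6) = 4 - (-4)*(6 + U) = 4 - (-24 - 4*U) = 4 + (24 + 4*U) = 28 + 4*U)
800/W(w(0)) = 800/(28 + 4*3) = 800/(28 + 12) = 800/40 = 800*(1/40) = 20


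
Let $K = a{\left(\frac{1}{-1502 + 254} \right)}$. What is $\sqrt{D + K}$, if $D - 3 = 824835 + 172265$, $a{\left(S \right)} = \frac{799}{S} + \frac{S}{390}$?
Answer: $\frac{i \sqrt{119246405}}{1560} \approx 7.0 i$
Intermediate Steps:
$a{\left(S \right)} = \frac{799}{S} + \frac{S}{390}$ ($a{\left(S \right)} = \frac{799}{S} + S \frac{1}{390} = \frac{799}{S} + \frac{S}{390}$)
$D = 997103$ ($D = 3 + \left(824835 + 172265\right) = 3 + 997100 = 997103$)
$K = - \frac{485333821441}{486720}$ ($K = \frac{799}{\frac{1}{-1502 + 254}} + \frac{1}{390 \left(-1502 + 254\right)} = \frac{799}{\frac{1}{-1248}} + \frac{1}{390 \left(-1248\right)} = \frac{799}{- \frac{1}{1248}} + \frac{1}{390} \left(- \frac{1}{1248}\right) = 799 \left(-1248\right) - \frac{1}{486720} = -997152 - \frac{1}{486720} = - \frac{485333821441}{486720} \approx -9.9715 \cdot 10^{5}$)
$\sqrt{D + K} = \sqrt{997103 - \frac{485333821441}{486720}} = \sqrt{- \frac{23849281}{486720}} = \frac{i \sqrt{119246405}}{1560}$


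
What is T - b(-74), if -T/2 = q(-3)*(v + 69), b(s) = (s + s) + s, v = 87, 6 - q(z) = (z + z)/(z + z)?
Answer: -1338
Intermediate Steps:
q(z) = 5 (q(z) = 6 - (z + z)/(z + z) = 6 - 2*z/(2*z) = 6 - 2*z*1/(2*z) = 6 - 1*1 = 6 - 1 = 5)
b(s) = 3*s (b(s) = 2*s + s = 3*s)
T = -1560 (T = -10*(87 + 69) = -10*156 = -2*780 = -1560)
T - b(-74) = -1560 - 3*(-74) = -1560 - 1*(-222) = -1560 + 222 = -1338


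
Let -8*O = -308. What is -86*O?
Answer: -3311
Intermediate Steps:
O = 77/2 (O = -⅛*(-308) = 77/2 ≈ 38.500)
-86*O = -86*77/2 = -3311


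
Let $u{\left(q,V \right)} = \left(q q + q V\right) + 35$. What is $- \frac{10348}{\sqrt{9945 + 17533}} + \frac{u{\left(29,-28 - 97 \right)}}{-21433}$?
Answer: $\frac{2749}{21433} - \frac{5174 \sqrt{27478}}{13739} \approx -62.297$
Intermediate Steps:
$u{\left(q,V \right)} = 35 + q^{2} + V q$ ($u{\left(q,V \right)} = \left(q^{2} + V q\right) + 35 = 35 + q^{2} + V q$)
$- \frac{10348}{\sqrt{9945 + 17533}} + \frac{u{\left(29,-28 - 97 \right)}}{-21433} = - \frac{10348}{\sqrt{9945 + 17533}} + \frac{35 + 29^{2} + \left(-28 - 97\right) 29}{-21433} = - \frac{10348}{\sqrt{27478}} + \left(35 + 841 - 3625\right) \left(- \frac{1}{21433}\right) = - 10348 \frac{\sqrt{27478}}{27478} + \left(35 + 841 - 3625\right) \left(- \frac{1}{21433}\right) = - \frac{5174 \sqrt{27478}}{13739} - - \frac{2749}{21433} = - \frac{5174 \sqrt{27478}}{13739} + \frac{2749}{21433} = \frac{2749}{21433} - \frac{5174 \sqrt{27478}}{13739}$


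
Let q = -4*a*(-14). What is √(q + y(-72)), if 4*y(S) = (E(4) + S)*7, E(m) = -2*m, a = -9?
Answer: 2*I*√161 ≈ 25.377*I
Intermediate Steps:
y(S) = -14 + 7*S/4 (y(S) = ((-2*4 + S)*7)/4 = ((-8 + S)*7)/4 = (-56 + 7*S)/4 = -14 + 7*S/4)
q = -504 (q = -4*(-9)*(-14) = 36*(-14) = -504)
√(q + y(-72)) = √(-504 + (-14 + (7/4)*(-72))) = √(-504 + (-14 - 126)) = √(-504 - 140) = √(-644) = 2*I*√161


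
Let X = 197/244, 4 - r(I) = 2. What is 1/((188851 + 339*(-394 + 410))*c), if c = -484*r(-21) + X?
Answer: -244/45847928625 ≈ -5.3219e-9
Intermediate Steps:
r(I) = 2 (r(I) = 4 - 1*2 = 4 - 2 = 2)
X = 197/244 (X = 197*(1/244) = 197/244 ≈ 0.80738)
c = -235995/244 (c = -484*2 + 197/244 = -968 + 197/244 = -235995/244 ≈ -967.19)
1/((188851 + 339*(-394 + 410))*c) = 1/((188851 + 339*(-394 + 410))*(-235995/244)) = -244/235995/(188851 + 339*16) = -244/235995/(188851 + 5424) = -244/235995/194275 = (1/194275)*(-244/235995) = -244/45847928625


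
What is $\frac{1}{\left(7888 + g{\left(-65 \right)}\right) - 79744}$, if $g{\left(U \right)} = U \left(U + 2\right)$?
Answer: $- \frac{1}{67761} \approx -1.4758 \cdot 10^{-5}$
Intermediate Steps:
$g{\left(U \right)} = U \left(2 + U\right)$
$\frac{1}{\left(7888 + g{\left(-65 \right)}\right) - 79744} = \frac{1}{\left(7888 - 65 \left(2 - 65\right)\right) - 79744} = \frac{1}{\left(7888 - -4095\right) - 79744} = \frac{1}{\left(7888 + 4095\right) - 79744} = \frac{1}{11983 - 79744} = \frac{1}{-67761} = - \frac{1}{67761}$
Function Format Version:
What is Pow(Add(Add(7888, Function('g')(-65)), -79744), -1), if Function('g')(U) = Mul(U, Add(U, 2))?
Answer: Rational(-1, 67761) ≈ -1.4758e-5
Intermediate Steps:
Function('g')(U) = Mul(U, Add(2, U))
Pow(Add(Add(7888, Function('g')(-65)), -79744), -1) = Pow(Add(Add(7888, Mul(-65, Add(2, -65))), -79744), -1) = Pow(Add(Add(7888, Mul(-65, -63)), -79744), -1) = Pow(Add(Add(7888, 4095), -79744), -1) = Pow(Add(11983, -79744), -1) = Pow(-67761, -1) = Rational(-1, 67761)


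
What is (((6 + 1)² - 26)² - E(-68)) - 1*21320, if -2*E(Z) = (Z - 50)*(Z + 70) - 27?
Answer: -41845/2 ≈ -20923.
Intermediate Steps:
E(Z) = 27/2 - (-50 + Z)*(70 + Z)/2 (E(Z) = -((Z - 50)*(Z + 70) - 27)/2 = -((-50 + Z)*(70 + Z) - 27)/2 = -(-27 + (-50 + Z)*(70 + Z))/2 = 27/2 - (-50 + Z)*(70 + Z)/2)
(((6 + 1)² - 26)² - E(-68)) - 1*21320 = (((6 + 1)² - 26)² - (3527/2 - 10*(-68) - ½*(-68)²)) - 1*21320 = ((7² - 26)² - (3527/2 + 680 - ½*4624)) - 21320 = ((49 - 26)² - (3527/2 + 680 - 2312)) - 21320 = (23² - 1*263/2) - 21320 = (529 - 263/2) - 21320 = 795/2 - 21320 = -41845/2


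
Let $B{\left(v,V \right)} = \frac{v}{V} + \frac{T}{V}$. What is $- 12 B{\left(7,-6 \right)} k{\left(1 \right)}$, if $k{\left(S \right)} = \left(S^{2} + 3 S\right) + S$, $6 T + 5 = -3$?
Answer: $\frac{170}{3} \approx 56.667$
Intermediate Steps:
$T = - \frac{4}{3}$ ($T = - \frac{5}{6} + \frac{1}{6} \left(-3\right) = - \frac{5}{6} - \frac{1}{2} = - \frac{4}{3} \approx -1.3333$)
$k{\left(S \right)} = S^{2} + 4 S$
$B{\left(v,V \right)} = - \frac{4}{3 V} + \frac{v}{V}$ ($B{\left(v,V \right)} = \frac{v}{V} - \frac{4}{3 V} = - \frac{4}{3 V} + \frac{v}{V}$)
$- 12 B{\left(7,-6 \right)} k{\left(1 \right)} = - 12 \frac{- \frac{4}{3} + 7}{-6} \cdot 1 \left(4 + 1\right) = - 12 \left(\left(- \frac{1}{6}\right) \frac{17}{3}\right) 1 \cdot 5 = \left(-12\right) \left(- \frac{17}{18}\right) 5 = \frac{34}{3} \cdot 5 = \frac{170}{3}$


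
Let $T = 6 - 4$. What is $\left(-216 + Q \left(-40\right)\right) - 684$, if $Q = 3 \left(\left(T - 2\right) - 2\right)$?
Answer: $-660$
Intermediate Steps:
$T = 2$ ($T = 6 - 4 = 2$)
$Q = -6$ ($Q = 3 \left(\left(2 - 2\right) - 2\right) = 3 \left(0 - 2\right) = 3 \left(-2\right) = -6$)
$\left(-216 + Q \left(-40\right)\right) - 684 = \left(-216 - -240\right) - 684 = \left(-216 + 240\right) - 684 = 24 - 684 = -660$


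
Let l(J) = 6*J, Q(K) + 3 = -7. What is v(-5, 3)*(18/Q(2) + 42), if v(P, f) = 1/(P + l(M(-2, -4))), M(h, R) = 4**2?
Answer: 201/455 ≈ 0.44176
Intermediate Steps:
Q(K) = -10 (Q(K) = -3 - 7 = -10)
M(h, R) = 16
v(P, f) = 1/(96 + P) (v(P, f) = 1/(P + 6*16) = 1/(P + 96) = 1/(96 + P))
v(-5, 3)*(18/Q(2) + 42) = (18/(-10) + 42)/(96 - 5) = (18*(-1/10) + 42)/91 = (-9/5 + 42)/91 = (1/91)*(201/5) = 201/455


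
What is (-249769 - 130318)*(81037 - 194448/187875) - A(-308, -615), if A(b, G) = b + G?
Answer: -1928894833943008/62625 ≈ -3.0801e+10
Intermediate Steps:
A(b, G) = G + b
(-249769 - 130318)*(81037 - 194448/187875) - A(-308, -615) = (-249769 - 130318)*(81037 - 194448/187875) - (-615 - 308) = -380087*(81037 - 194448*1/187875) - 1*(-923) = -380087*(81037 - 64816/62625) + 923 = -380087*5074877309/62625 + 923 = -1928894891745883/62625 + 923 = -1928894833943008/62625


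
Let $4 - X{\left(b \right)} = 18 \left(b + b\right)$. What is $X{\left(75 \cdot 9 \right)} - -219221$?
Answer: $194925$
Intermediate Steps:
$X{\left(b \right)} = 4 - 36 b$ ($X{\left(b \right)} = 4 - 18 \left(b + b\right) = 4 - 18 \cdot 2 b = 4 - 36 b$)
$X{\left(75 \cdot 9 \right)} - -219221 = \left(4 - 36 \cdot 75 \cdot 9\right) - -219221 = \left(4 - 24300\right) + 219221 = -24296 + 219221 = 194925$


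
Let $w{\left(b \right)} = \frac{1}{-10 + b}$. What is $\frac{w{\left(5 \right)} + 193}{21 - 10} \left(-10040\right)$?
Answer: $- \frac{1935712}{11} \approx -1.7597 \cdot 10^{5}$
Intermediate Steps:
$\frac{w{\left(5 \right)} + 193}{21 - 10} \left(-10040\right) = \frac{\frac{1}{-10 + 5} + 193}{21 - 10} \left(-10040\right) = \frac{\frac{1}{-5} + 193}{11} \left(-10040\right) = \left(- \frac{1}{5} + 193\right) \frac{1}{11} \left(-10040\right) = \frac{964}{5} \cdot \frac{1}{11} \left(-10040\right) = \frac{964}{55} \left(-10040\right) = - \frac{1935712}{11}$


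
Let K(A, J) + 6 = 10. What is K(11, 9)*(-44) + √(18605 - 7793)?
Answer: -176 + 2*√2703 ≈ -72.019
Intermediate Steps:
K(A, J) = 4 (K(A, J) = -6 + 10 = 4)
K(11, 9)*(-44) + √(18605 - 7793) = 4*(-44) + √(18605 - 7793) = -176 + √10812 = -176 + 2*√2703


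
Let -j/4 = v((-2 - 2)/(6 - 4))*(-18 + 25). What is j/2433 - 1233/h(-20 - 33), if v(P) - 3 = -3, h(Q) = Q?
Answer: 1233/53 ≈ 23.264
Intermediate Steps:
v(P) = 0 (v(P) = 3 - 3 = 0)
j = 0 (j = -0*(-18 + 25) = -0*7 = -4*0 = 0)
j/2433 - 1233/h(-20 - 33) = 0/2433 - 1233/(-20 - 33) = 0*(1/2433) - 1233/(-53) = 0 - 1233*(-1/53) = 0 + 1233/53 = 1233/53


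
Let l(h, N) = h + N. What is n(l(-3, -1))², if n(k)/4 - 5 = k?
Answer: 16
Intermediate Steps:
l(h, N) = N + h
n(k) = 20 + 4*k
n(l(-3, -1))² = (20 + 4*(-1 - 3))² = (20 + 4*(-4))² = (20 - 16)² = 4² = 16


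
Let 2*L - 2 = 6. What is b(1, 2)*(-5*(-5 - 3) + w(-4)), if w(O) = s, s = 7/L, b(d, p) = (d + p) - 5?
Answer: -167/2 ≈ -83.500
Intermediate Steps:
L = 4 (L = 1 + (½)*6 = 1 + 3 = 4)
b(d, p) = -5 + d + p
s = 7/4 ≈ 1.7500
w(O) = 7/4
b(1, 2)*(-5*(-5 - 3) + w(-4)) = (-5 + 1 + 2)*(-5*(-5 - 3) + 7/4) = -2*(-5*(-8) + 7/4) = -2*(40 + 7/4) = -2*167/4 = -167/2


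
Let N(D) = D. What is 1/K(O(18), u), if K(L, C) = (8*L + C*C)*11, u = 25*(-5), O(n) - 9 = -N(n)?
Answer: 1/171083 ≈ 5.8451e-6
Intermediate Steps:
O(n) = 9 - n
u = -125
K(L, C) = 11*C**2 + 88*L (K(L, C) = (8*L + C**2)*11 = (C**2 + 8*L)*11 = 11*C**2 + 88*L)
1/K(O(18), u) = 1/(11*(-125)**2 + 88*(9 - 1*18)) = 1/(11*15625 + 88*(9 - 18)) = 1/(171875 + 88*(-9)) = 1/(171875 - 792) = 1/171083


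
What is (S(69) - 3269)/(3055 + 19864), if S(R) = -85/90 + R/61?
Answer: -276089/1935774 ≈ -0.14262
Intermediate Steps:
S(R) = -17/18 + R/61 (S(R) = -85*1/90 + R*(1/61) = -17/18 + R/61)
(S(69) - 3269)/(3055 + 19864) = ((-17/18 + (1/61)*69) - 3269)/(3055 + 19864) = ((-17/18 + 69/61) - 3269)/22919 = (205/1098 - 3269)*(1/22919) = -3589157/1098*1/22919 = -276089/1935774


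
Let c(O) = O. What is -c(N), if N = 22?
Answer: -22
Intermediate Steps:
-c(N) = -1*22 = -22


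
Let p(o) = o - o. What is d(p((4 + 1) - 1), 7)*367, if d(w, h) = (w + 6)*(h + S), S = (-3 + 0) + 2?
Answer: 13212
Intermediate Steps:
p(o) = 0
S = -1 (S = -3 + 2 = -1)
d(w, h) = (-1 + h)*(6 + w) (d(w, h) = (w + 6)*(h - 1) = (6 + w)*(-1 + h) = (-1 + h)*(6 + w))
d(p((4 + 1) - 1), 7)*367 = (-6 - 1*0 + 6*7 + 7*0)*367 = (-6 + 0 + 42 + 0)*367 = 36*367 = 13212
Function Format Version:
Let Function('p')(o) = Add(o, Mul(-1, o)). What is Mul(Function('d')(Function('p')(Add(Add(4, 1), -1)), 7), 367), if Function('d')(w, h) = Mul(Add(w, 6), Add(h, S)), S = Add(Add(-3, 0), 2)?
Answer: 13212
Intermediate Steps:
Function('p')(o) = 0
S = -1 (S = Add(-3, 2) = -1)
Function('d')(w, h) = Mul(Add(-1, h), Add(6, w)) (Function('d')(w, h) = Mul(Add(w, 6), Add(h, -1)) = Mul(Add(6, w), Add(-1, h)) = Mul(Add(-1, h), Add(6, w)))
Mul(Function('d')(Function('p')(Add(Add(4, 1), -1)), 7), 367) = Mul(Add(-6, Mul(-1, 0), Mul(6, 7), Mul(7, 0)), 367) = Mul(Add(-6, 0, 42, 0), 367) = Mul(36, 367) = 13212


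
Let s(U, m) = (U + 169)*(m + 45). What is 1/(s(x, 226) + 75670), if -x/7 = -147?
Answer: 1/400328 ≈ 2.4980e-6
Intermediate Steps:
x = 1029 (x = -7*(-147) = 1029)
s(U, m) = (45 + m)*(169 + U) (s(U, m) = (169 + U)*(45 + m) = (45 + m)*(169 + U))
1/(s(x, 226) + 75670) = 1/((7605 + 45*1029 + 169*226 + 1029*226) + 75670) = 1/((7605 + 46305 + 38194 + 232554) + 75670) = 1/(324658 + 75670) = 1/400328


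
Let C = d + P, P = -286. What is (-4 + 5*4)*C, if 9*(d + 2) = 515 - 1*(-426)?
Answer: -26416/9 ≈ -2935.1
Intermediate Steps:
d = 923/9 (d = -2 + (515 - 1*(-426))/9 = -2 + (515 + 426)/9 = -2 + (⅑)*941 = -2 + 941/9 = 923/9 ≈ 102.56)
C = -1651/9 (C = 923/9 - 286 = -1651/9 ≈ -183.44)
(-4 + 5*4)*C = (-4 + 5*4)*(-1651/9) = (-4 + 20)*(-1651/9) = 16*(-1651/9) = -26416/9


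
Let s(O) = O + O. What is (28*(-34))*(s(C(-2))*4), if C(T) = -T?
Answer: -15232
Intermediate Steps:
s(O) = 2*O
(28*(-34))*(s(C(-2))*4) = (28*(-34))*((2*(-1*(-2)))*4) = -952*2*2*4 = -3808*4 = -952*16 = -15232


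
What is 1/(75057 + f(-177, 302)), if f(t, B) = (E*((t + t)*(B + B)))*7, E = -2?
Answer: 1/3068481 ≈ 3.2589e-7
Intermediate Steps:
f(t, B) = -56*B*t (f(t, B) = -2*(t + t)*(B + B)*7 = -2*2*t*2*B*7 = -8*B*t*7 = -56*B*t)
1/(75057 + f(-177, 302)) = 1/(75057 - 56*302*(-177)) = 1/(75057 + 2993424) = 1/3068481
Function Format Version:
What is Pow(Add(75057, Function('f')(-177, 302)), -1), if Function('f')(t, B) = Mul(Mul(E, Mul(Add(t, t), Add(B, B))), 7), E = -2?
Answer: Rational(1, 3068481) ≈ 3.2589e-7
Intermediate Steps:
Function('f')(t, B) = Mul(-56, B, t) (Function('f')(t, B) = Mul(Mul(-2, Mul(Add(t, t), Add(B, B))), 7) = Mul(Mul(-2, Mul(Mul(2, t), Mul(2, B))), 7) = Mul(Mul(-2, Mul(4, B, t)), 7) = Mul(Mul(-8, B, t), 7) = Mul(-56, B, t))
Pow(Add(75057, Function('f')(-177, 302)), -1) = Pow(Add(75057, Mul(-56, 302, -177)), -1) = Pow(Add(75057, 2993424), -1) = Pow(3068481, -1) = Rational(1, 3068481)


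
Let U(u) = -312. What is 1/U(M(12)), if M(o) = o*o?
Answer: -1/312 ≈ -0.0032051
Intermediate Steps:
M(o) = o²
1/U(M(12)) = 1/(-312) = -1/312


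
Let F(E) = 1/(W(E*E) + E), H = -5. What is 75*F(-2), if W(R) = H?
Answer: -75/7 ≈ -10.714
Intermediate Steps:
W(R) = -5
F(E) = 1/(-5 + E)
75*F(-2) = 75/(-5 - 2) = 75/(-7) = 75*(-1/7) = -75/7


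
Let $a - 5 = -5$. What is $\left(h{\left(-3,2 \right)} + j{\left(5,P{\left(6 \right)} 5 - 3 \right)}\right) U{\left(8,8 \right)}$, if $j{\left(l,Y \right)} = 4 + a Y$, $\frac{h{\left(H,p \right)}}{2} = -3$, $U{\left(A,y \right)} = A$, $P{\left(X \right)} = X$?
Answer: $-16$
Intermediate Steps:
$a = 0$ ($a = 5 - 5 = 0$)
$h{\left(H,p \right)} = -6$ ($h{\left(H,p \right)} = 2 \left(-3\right) = -6$)
$j{\left(l,Y \right)} = 4$ ($j{\left(l,Y \right)} = 4 + 0 Y = 4 + 0 = 4$)
$\left(h{\left(-3,2 \right)} + j{\left(5,P{\left(6 \right)} 5 - 3 \right)}\right) U{\left(8,8 \right)} = \left(-6 + 4\right) 8 = \left(-2\right) 8 = -16$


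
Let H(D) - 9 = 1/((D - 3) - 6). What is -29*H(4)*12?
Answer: -15312/5 ≈ -3062.4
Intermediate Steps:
H(D) = 9 + 1/(-9 + D) (H(D) = 9 + 1/((D - 3) - 6) = 9 + 1/((-3 + D) - 6) = 9 + 1/(-9 + D))
-29*H(4)*12 = -29*(-80 + 9*4)/(-9 + 4)*12 = -29*(-80 + 36)/(-5)*12 = -(-29)*(-44)/5*12 = -29*44/5*12 = -1276/5*12 = -15312/5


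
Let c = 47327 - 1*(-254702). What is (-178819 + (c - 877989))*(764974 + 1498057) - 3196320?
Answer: -1708091471469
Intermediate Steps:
c = 302029 (c = 47327 + 254702 = 302029)
(-178819 + (c - 877989))*(764974 + 1498057) - 3196320 = (-178819 + (302029 - 877989))*(764974 + 1498057) - 3196320 = (-178819 - 575960)*2263031 - 3196320 = -754779*2263031 - 3196320 = -1708088275149 - 3196320 = -1708091471469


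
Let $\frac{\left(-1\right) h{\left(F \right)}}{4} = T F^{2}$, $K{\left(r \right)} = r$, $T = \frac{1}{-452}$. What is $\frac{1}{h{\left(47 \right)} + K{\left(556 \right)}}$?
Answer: $\frac{113}{65037} \approx 0.0017375$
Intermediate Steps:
$T = - \frac{1}{452} \approx -0.0022124$
$h{\left(F \right)} = \frac{F^{2}}{113}$ ($h{\left(F \right)} = - 4 \left(- \frac{F^{2}}{452}\right) = \frac{F^{2}}{113}$)
$\frac{1}{h{\left(47 \right)} + K{\left(556 \right)}} = \frac{1}{\frac{47^{2}}{113} + 556} = \frac{1}{\frac{1}{113} \cdot 2209 + 556} = \frac{1}{\frac{2209}{113} + 556} = \frac{1}{\frac{65037}{113}} = \frac{113}{65037}$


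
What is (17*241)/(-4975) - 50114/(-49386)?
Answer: 23491354/122847675 ≈ 0.19122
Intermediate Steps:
(17*241)/(-4975) - 50114/(-49386) = 4097*(-1/4975) - 50114*(-1/49386) = -4097/4975 + 25057/24693 = 23491354/122847675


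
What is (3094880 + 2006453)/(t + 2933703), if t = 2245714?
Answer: 5101333/5179417 ≈ 0.98492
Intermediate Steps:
(3094880 + 2006453)/(t + 2933703) = (3094880 + 2006453)/(2245714 + 2933703) = 5101333/5179417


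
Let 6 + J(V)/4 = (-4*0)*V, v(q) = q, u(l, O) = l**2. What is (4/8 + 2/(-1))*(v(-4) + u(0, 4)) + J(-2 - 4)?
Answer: -18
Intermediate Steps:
J(V) = -24 (J(V) = -24 + 4*((-4*0)*V) = -24 + 4*(0*V) = -24 + 4*0 = -24 + 0 = -24)
(4/8 + 2/(-1))*(v(-4) + u(0, 4)) + J(-2 - 4) = (4/8 + 2/(-1))*(-4 + 0**2) - 24 = (4*(1/8) + 2*(-1))*(-4 + 0) - 24 = (1/2 - 2)*(-4) - 24 = -3/2*(-4) - 24 = 6 - 24 = -18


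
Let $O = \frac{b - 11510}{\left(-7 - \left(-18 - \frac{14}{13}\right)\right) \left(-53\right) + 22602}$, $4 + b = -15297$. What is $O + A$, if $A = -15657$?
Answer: $- \frac{4470500328}{285505} \approx -15658.0$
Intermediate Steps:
$b = -15301$ ($b = -4 - 15297 = -15301$)
$O = - \frac{348543}{285505}$ ($O = \frac{-15301 - 11510}{\left(-7 - \left(-18 - \frac{14}{13}\right)\right) \left(-53\right) + 22602} = - \frac{26811}{\left(-7 - - \frac{248}{13}\right) \left(-53\right) + 22602} = - \frac{26811}{\left(-7 + \left(18 + \frac{14}{13}\right)\right) \left(-53\right) + 22602} = - \frac{26811}{\left(-7 + \frac{248}{13}\right) \left(-53\right) + 22602} = - \frac{26811}{\frac{157}{13} \left(-53\right) + 22602} = - \frac{26811}{- \frac{8321}{13} + 22602} = - \frac{26811}{\frac{285505}{13}} = \left(-26811\right) \frac{13}{285505} = - \frac{348543}{285505} \approx -1.2208$)
$O + A = - \frac{348543}{285505} - 15657 = - \frac{4470500328}{285505}$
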